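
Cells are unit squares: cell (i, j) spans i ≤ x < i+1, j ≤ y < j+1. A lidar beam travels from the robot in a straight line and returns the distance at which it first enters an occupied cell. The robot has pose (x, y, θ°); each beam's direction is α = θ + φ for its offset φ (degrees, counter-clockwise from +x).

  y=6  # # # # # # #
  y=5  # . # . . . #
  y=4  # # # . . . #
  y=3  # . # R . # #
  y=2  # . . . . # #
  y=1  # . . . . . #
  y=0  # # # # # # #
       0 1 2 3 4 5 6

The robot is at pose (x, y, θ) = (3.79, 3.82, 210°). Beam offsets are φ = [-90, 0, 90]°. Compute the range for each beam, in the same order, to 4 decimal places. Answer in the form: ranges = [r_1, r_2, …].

ranges = [1.5800, 0.9122, 3.2563]

beam 1: φ=-90°, α=120°
  direction (-0.5000, 0.8660); cell (3,3); t to first gridline: x 1.5800, y 0.2078 (then +2.0000 / +1.1547)
    (3,4) via y @ 0.2078
    (3,5) via y @ 1.3625
    (2,5) via x @ 1.5800  # hit
  → r_1 = 1.5800
beam 2: φ=0°, α=210°
  direction (-0.8660, -0.5000); cell (3,3); t to first gridline: x 0.9122, y 1.6400 (then +1.1547 / +2.0000)
    (2,3) via x @ 0.9122  # hit
  → r_2 = 0.9122
beam 3: φ=90°, α=300°
  direction (0.5000, -0.8660); cell (3,3); t to first gridline: x 0.4200, y 0.9469 (then +2.0000 / +1.1547)
    (4,3) via x @ 0.4200
    (4,2) via y @ 0.9469
    (4,1) via y @ 2.1016
    (5,1) via x @ 2.4200
    (5,0) via y @ 3.2563  # hit
  → r_3 = 3.2563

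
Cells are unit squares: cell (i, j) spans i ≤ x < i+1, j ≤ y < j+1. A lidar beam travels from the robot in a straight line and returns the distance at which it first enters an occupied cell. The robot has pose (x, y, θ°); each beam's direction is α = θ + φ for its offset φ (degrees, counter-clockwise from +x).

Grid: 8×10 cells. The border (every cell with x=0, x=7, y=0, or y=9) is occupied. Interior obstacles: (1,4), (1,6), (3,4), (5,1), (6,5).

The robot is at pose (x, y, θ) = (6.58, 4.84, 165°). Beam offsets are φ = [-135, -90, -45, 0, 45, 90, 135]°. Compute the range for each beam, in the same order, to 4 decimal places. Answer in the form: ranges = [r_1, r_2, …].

beam 1: φ=-135°, α=30°
  d=(0.8660,0.5000)  start (6,4)  tX=0.4850 tY=0.3200  stride 1/|dx|=1.1547 1/|dy|=2.0000
    cross y-line → (6,5), t=0.3200 (wall)
  → r_1 = 0.3200
beam 2: φ=-90°, α=75°
  d=(0.2588,0.9659)  start (6,4)  tX=1.6228 tY=0.1656  stride 1/|dx|=3.8637 1/|dy|=1.0353
    cross y-line → (6,5), t=0.1656 (wall)
  → r_2 = 0.1656
beam 3: φ=-45°, α=120°
  d=(-0.5000,0.8660)  start (6,4)  tX=1.1600 tY=0.1848  stride 1/|dx|=2.0000 1/|dy|=1.1547
    cross y-line → (6,5), t=0.1848 (wall)
  → r_3 = 0.1848
beam 4: φ=0°, α=165°
  d=(-0.9659,0.2588)  start (6,4)  tX=0.6005 tY=0.6182  stride 1/|dx|=1.0353 1/|dy|=3.8637
    cross x-line → (5,4), t=0.6005
    cross y-line → (5,5), t=0.6182
    cross x-line → (4,5), t=1.6357
    cross x-line → (3,5), t=2.6710
    cross x-line → (2,5), t=3.7063
    cross y-line → (2,6), t=4.4819
    cross x-line → (1,6), t=4.7416 (wall)
  → r_4 = 4.7416
beam 5: φ=45°, α=210°
  d=(-0.8660,-0.5000)  start (6,4)  tX=0.6697 tY=1.6800  stride 1/|dx|=1.1547 1/|dy|=2.0000
    cross x-line → (5,4), t=0.6697
    cross y-line → (5,3), t=1.6800
    cross x-line → (4,3), t=1.8244
    cross x-line → (3,3), t=2.9791
    cross y-line → (3,2), t=3.6800
    cross x-line → (2,2), t=4.1338
    cross x-line → (1,2), t=5.2885
    cross y-line → (1,1), t=5.6800
    cross x-line → (0,1), t=6.4432 (wall)
  → r_5 = 6.4432
beam 6: φ=90°, α=255°
  d=(-0.2588,-0.9659)  start (6,4)  tX=2.2409 tY=0.8696  stride 1/|dx|=3.8637 1/|dy|=1.0353
    cross y-line → (6,3), t=0.8696
    cross y-line → (6,2), t=1.9049
    cross x-line → (5,2), t=2.2409
    cross y-line → (5,1), t=2.9402 (wall)
  → r_6 = 2.9402
beam 7: φ=135°, α=300°
  d=(0.5000,-0.8660)  start (6,4)  tX=0.8400 tY=0.9699  stride 1/|dx|=2.0000 1/|dy|=1.1547
    cross x-line → (7,4), t=0.8400 (wall)
  → r_7 = 0.8400

ranges = [0.3200, 0.1656, 0.1848, 4.7416, 6.4432, 2.9402, 0.8400]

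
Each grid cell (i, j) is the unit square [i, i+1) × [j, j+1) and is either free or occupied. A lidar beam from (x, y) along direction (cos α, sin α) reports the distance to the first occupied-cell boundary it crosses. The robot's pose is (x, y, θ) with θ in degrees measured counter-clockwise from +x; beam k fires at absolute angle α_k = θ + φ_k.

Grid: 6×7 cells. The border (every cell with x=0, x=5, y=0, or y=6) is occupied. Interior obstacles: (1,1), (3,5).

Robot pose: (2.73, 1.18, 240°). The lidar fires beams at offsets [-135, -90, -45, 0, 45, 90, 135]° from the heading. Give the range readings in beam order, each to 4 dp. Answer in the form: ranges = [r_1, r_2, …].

beam 1: φ=-135°, α=105°
  d=(-0.2588,0.9659)  start (2,1)  tX=2.8205 tY=0.8489  stride 1/|dx|=3.8637 1/|dy|=1.0353
    cross y-line → (2,2), t=0.8489
    cross y-line → (2,3), t=1.8842
    cross x-line → (1,3), t=2.8205
    cross y-line → (1,4), t=2.9195
    cross y-line → (1,5), t=3.9548
    cross y-line → (1,6), t=4.9900 (wall)
  → r_1 = 4.9900
beam 2: φ=-90°, α=150°
  d=(-0.8660,0.5000)  start (2,1)  tX=0.8429 tY=1.6400  stride 1/|dx|=1.1547 1/|dy|=2.0000
    cross x-line → (1,1), t=0.8429 (wall)
  → r_2 = 0.8429
beam 3: φ=-45°, α=195°
  d=(-0.9659,-0.2588)  start (2,1)  tX=0.7558 tY=0.6955  stride 1/|dx|=1.0353 1/|dy|=3.8637
    cross y-line → (2,0), t=0.6955 (wall)
  → r_3 = 0.6955
beam 4: φ=0°, α=240°
  d=(-0.5000,-0.8660)  start (2,1)  tX=1.4600 tY=0.2078  stride 1/|dx|=2.0000 1/|dy|=1.1547
    cross y-line → (2,0), t=0.2078 (wall)
  → r_4 = 0.2078
beam 5: φ=45°, α=285°
  d=(0.2588,-0.9659)  start (2,1)  tX=1.0432 tY=0.1863  stride 1/|dx|=3.8637 1/|dy|=1.0353
    cross y-line → (2,0), t=0.1863 (wall)
  → r_5 = 0.1863
beam 6: φ=90°, α=330°
  d=(0.8660,-0.5000)  start (2,1)  tX=0.3118 tY=0.3600  stride 1/|dx|=1.1547 1/|dy|=2.0000
    cross x-line → (3,1), t=0.3118
    cross y-line → (3,0), t=0.3600 (wall)
  → r_6 = 0.3600
beam 7: φ=135°, α=15°
  d=(0.9659,0.2588)  start (2,1)  tX=0.2795 tY=3.1682  stride 1/|dx|=1.0353 1/|dy|=3.8637
    cross x-line → (3,1), t=0.2795
    cross x-line → (4,1), t=1.3148
    cross x-line → (5,1), t=2.3501 (wall)
  → r_7 = 2.3501

ranges = [4.9900, 0.8429, 0.6955, 0.2078, 0.1863, 0.3600, 2.3501]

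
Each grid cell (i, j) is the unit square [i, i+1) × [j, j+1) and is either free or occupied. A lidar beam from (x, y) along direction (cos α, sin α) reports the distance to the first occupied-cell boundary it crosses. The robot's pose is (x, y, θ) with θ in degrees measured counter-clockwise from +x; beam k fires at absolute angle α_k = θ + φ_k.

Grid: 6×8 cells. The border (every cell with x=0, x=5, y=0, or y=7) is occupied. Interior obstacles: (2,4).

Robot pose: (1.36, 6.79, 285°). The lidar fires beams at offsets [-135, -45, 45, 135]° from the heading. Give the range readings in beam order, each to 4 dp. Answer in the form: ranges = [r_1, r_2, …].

beam 1: φ=-135°, α=150°
  dir = (cos 150°, sin 150°) = (-0.8660, 0.5000); from cell (1,6)
  next x-line at t=0.4157, next y-line at t=0.4200; Δt_x=1.1547, Δt_y=2.0000
    x: enter (0,6) at t=0.4157 ← occupied
  → r_1 = 0.4157
beam 2: φ=-45°, α=240°
  dir = (cos 240°, sin 240°) = (-0.5000, -0.8660); from cell (1,6)
  next x-line at t=0.7200, next y-line at t=0.9122; Δt_x=2.0000, Δt_y=1.1547
    x: enter (0,6) at t=0.7200 ← occupied
  → r_2 = 0.7200
beam 3: φ=45°, α=330°
  dir = (cos 330°, sin 330°) = (0.8660, -0.5000); from cell (1,6)
  next x-line at t=0.7390, next y-line at t=1.5800; Δt_x=1.1547, Δt_y=2.0000
    x: enter (2,6) at t=0.7390
    y: enter (2,5) at t=1.5800
    x: enter (3,5) at t=1.8937
    x: enter (4,5) at t=3.0484
    y: enter (4,4) at t=3.5800
    x: enter (5,4) at t=4.2031 ← occupied
  → r_3 = 4.2031
beam 4: φ=135°, α=60°
  dir = (cos 60°, sin 60°) = (0.5000, 0.8660); from cell (1,6)
  next x-line at t=1.2800, next y-line at t=0.2425; Δt_x=2.0000, Δt_y=1.1547
    y: enter (1,7) at t=0.2425 ← occupied
  → r_4 = 0.2425

ranges = [0.4157, 0.7200, 4.2031, 0.2425]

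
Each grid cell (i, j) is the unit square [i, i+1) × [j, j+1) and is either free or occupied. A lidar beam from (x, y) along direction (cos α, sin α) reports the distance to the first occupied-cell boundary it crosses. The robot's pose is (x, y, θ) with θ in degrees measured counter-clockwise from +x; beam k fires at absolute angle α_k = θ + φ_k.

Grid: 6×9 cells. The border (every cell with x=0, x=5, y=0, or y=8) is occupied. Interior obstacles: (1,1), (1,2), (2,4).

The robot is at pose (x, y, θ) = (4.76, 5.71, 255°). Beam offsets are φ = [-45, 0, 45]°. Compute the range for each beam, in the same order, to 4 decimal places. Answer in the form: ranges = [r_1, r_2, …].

ranges = [2.0323, 4.8762, 0.4800]

beam 1: φ=-45°, α=210°
  direction (-0.8660, -0.5000); cell (4,5); t to first gridline: x 0.8776, y 1.4200 (then +1.1547 / +2.0000)
    (3,5) via x @ 0.8776
    (3,4) via y @ 1.4200
    (2,4) via x @ 2.0323  # hit
  → r_1 = 2.0323
beam 2: φ=0°, α=255°
  direction (-0.2588, -0.9659); cell (4,5); t to first gridline: x 2.9364, y 0.7350 (then +3.8637 / +1.0353)
    (4,4) via y @ 0.7350
    (4,3) via y @ 1.7703
    (4,2) via y @ 2.8056
    (3,2) via x @ 2.9364
    (3,1) via y @ 3.8409
    (3,0) via y @ 4.8762  # hit
  → r_2 = 4.8762
beam 3: φ=45°, α=300°
  direction (0.5000, -0.8660); cell (4,5); t to first gridline: x 0.4800, y 0.8198 (then +2.0000 / +1.1547)
    (5,5) via x @ 0.4800  # hit
  → r_3 = 0.4800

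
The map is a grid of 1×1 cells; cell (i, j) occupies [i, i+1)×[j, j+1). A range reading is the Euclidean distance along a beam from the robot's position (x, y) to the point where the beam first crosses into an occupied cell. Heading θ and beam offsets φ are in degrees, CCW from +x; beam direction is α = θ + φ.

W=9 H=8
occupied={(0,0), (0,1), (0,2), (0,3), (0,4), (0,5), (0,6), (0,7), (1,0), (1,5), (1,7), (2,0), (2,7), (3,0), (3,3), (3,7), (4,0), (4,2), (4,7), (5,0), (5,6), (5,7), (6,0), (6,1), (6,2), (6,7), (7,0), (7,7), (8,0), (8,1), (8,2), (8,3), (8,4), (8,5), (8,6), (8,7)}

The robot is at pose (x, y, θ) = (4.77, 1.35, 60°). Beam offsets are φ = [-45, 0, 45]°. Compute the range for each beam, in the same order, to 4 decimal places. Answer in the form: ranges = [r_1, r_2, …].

beam 1: φ=-45°, α=15°
  direction (0.9659, 0.2588); cell (4,1); t to first gridline: x 0.2381, y 2.5114 (then +1.0353 / +3.8637)
    (5,1) via x @ 0.2381
    (6,1) via x @ 1.2734  # hit
  → r_1 = 1.2734
beam 2: φ=0°, α=60°
  direction (0.5000, 0.8660); cell (4,1); t to first gridline: x 0.4600, y 0.7506 (then +2.0000 / +1.1547)
    (5,1) via x @ 0.4600
    (5,2) via y @ 0.7506
    (5,3) via y @ 1.9053
    (6,3) via x @ 2.4600
    (6,4) via y @ 3.0600
    (6,5) via y @ 4.2147
    (7,5) via x @ 4.4600
    (7,6) via y @ 5.3694
    (8,6) via x @ 6.4600  # hit
  → r_2 = 6.4600
beam 3: φ=45°, α=105°
  direction (-0.2588, 0.9659); cell (4,1); t to first gridline: x 2.9751, y 0.6729 (then +3.8637 / +1.0353)
    (4,2) via y @ 0.6729  # hit
  → r_3 = 0.6729

ranges = [1.2734, 6.4600, 0.6729]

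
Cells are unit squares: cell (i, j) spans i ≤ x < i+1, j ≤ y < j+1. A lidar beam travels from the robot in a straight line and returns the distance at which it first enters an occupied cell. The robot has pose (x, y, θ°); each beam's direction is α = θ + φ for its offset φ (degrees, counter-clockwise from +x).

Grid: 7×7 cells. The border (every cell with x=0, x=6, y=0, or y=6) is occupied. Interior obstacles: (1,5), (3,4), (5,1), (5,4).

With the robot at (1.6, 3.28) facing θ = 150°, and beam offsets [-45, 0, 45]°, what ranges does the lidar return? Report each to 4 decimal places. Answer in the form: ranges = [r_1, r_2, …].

beam 1: φ=-45°, α=105°
  d=(-0.2588,0.9659)  start (1,3)  tX=2.3182 tY=0.7454  stride 1/|dx|=3.8637 1/|dy|=1.0353
    cross y-line → (1,4), t=0.7454
    cross y-line → (1,5), t=1.7807 (wall)
  → r_1 = 1.7807
beam 2: φ=0°, α=150°
  d=(-0.8660,0.5000)  start (1,3)  tX=0.6928 tY=1.4400  stride 1/|dx|=1.1547 1/|dy|=2.0000
    cross x-line → (0,3), t=0.6928 (wall)
  → r_2 = 0.6928
beam 3: φ=45°, α=195°
  d=(-0.9659,-0.2588)  start (1,3)  tX=0.6212 tY=1.0818  stride 1/|dx|=1.0353 1/|dy|=3.8637
    cross x-line → (0,3), t=0.6212 (wall)
  → r_3 = 0.6212

ranges = [1.7807, 0.6928, 0.6212]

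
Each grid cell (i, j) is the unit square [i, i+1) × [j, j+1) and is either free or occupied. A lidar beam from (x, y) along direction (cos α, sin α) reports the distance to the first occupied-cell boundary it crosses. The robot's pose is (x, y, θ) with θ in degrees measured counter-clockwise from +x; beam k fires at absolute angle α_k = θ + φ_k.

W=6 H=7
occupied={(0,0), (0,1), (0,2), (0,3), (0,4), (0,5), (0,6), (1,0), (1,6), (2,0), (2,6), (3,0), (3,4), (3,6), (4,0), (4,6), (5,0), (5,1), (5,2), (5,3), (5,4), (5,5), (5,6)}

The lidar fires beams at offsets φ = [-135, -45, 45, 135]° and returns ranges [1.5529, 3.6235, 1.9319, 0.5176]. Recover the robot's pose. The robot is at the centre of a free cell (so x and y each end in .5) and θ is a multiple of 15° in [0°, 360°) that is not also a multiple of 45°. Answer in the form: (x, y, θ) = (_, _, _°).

(x, y, θ) = (1.5, 2.5, 60°)

Enumerate (i+0.5, j+0.5, θ) over the 19 free cells and 16 admissible headings. For each, cast all 4 beams and compare to the given ranges.
  (3.5, 1.5, 285°): beam 1 = 2.8868 ≠ 1.5529 ✗
  (4.5, 5.5, 30°): beam 1 = 4.6587 ≠ 1.5529 ✗
  (4.5, 3.5, 285°): beam 1 = 1.0000 ≠ 1.5529 ✗
  (1.5, 1.5, 330°): beam 1 = 0.5176 ≠ 1.5529 ✗
  …
  (1.5, 2.5, 60°): r_1=1.5529, r_2=3.6235, r_3=1.9319, r_4=0.5176 — all match ✓
Unique over the lattice → pose = (1.5, 2.5, 60°).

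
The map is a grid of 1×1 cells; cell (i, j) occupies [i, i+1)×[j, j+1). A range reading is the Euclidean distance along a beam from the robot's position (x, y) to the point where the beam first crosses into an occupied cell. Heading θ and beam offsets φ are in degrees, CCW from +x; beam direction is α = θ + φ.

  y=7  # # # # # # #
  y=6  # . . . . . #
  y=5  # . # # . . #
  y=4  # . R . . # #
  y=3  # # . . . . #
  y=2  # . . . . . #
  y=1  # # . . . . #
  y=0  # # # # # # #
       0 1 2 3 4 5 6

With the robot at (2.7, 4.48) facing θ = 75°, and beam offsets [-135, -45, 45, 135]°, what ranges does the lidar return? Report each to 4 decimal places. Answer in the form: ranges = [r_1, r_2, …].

ranges = [4.0184, 1.0400, 0.6004, 0.9600]

beam 1: φ=-135°, α=300°
  d=(0.5000,-0.8660)  start (2,4)  tX=0.6000 tY=0.5543  stride 1/|dx|=2.0000 1/|dy|=1.1547
    cross y-line → (2,3), t=0.5543
    cross x-line → (3,3), t=0.6000
    cross y-line → (3,2), t=1.7090
    cross x-line → (4,2), t=2.6000
    cross y-line → (4,1), t=2.8637
    cross y-line → (4,0), t=4.0184 (wall)
  → r_1 = 4.0184
beam 2: φ=-45°, α=30°
  d=(0.8660,0.5000)  start (2,4)  tX=0.3464 tY=1.0400  stride 1/|dx|=1.1547 1/|dy|=2.0000
    cross x-line → (3,4), t=0.3464
    cross y-line → (3,5), t=1.0400 (wall)
  → r_2 = 1.0400
beam 3: φ=45°, α=120°
  d=(-0.5000,0.8660)  start (2,4)  tX=1.4000 tY=0.6004  stride 1/|dx|=2.0000 1/|dy|=1.1547
    cross y-line → (2,5), t=0.6004 (wall)
  → r_3 = 0.6004
beam 4: φ=135°, α=210°
  d=(-0.8660,-0.5000)  start (2,4)  tX=0.8083 tY=0.9600  stride 1/|dx|=1.1547 1/|dy|=2.0000
    cross x-line → (1,4), t=0.8083
    cross y-line → (1,3), t=0.9600 (wall)
  → r_4 = 0.9600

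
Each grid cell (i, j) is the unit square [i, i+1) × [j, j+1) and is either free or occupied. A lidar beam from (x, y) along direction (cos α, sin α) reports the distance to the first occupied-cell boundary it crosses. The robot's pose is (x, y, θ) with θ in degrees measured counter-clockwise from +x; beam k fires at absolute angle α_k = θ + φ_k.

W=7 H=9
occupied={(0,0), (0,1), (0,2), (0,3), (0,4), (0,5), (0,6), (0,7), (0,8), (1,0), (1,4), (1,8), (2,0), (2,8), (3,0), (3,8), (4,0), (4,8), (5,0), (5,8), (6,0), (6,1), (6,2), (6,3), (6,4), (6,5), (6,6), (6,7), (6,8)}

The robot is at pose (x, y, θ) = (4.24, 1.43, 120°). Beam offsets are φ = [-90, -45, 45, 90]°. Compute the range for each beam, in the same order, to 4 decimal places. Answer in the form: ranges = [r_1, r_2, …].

ranges = [2.0323, 6.8001, 3.3543, 0.8600]

beam 1: φ=-90°, α=30°
  dir = (cos 30°, sin 30°) = (0.8660, 0.5000); from cell (4,1)
  next x-line at t=0.8776, next y-line at t=1.1400; Δt_x=1.1547, Δt_y=2.0000
    x: enter (5,1) at t=0.8776
    y: enter (5,2) at t=1.1400
    x: enter (6,2) at t=2.0323 ← occupied
  → r_1 = 2.0323
beam 2: φ=-45°, α=75°
  dir = (cos 75°, sin 75°) = (0.2588, 0.9659); from cell (4,1)
  next x-line at t=2.9364, next y-line at t=0.5901; Δt_x=3.8637, Δt_y=1.0353
    y: enter (4,2) at t=0.5901
    y: enter (4,3) at t=1.6254
    y: enter (4,4) at t=2.6607
    x: enter (5,4) at t=2.9364
    y: enter (5,5) at t=3.6959
    y: enter (5,6) at t=4.7312
    y: enter (5,7) at t=5.7665
    x: enter (6,7) at t=6.8001 ← occupied
  → r_2 = 6.8001
beam 3: φ=45°, α=165°
  dir = (cos 165°, sin 165°) = (-0.9659, 0.2588); from cell (4,1)
  next x-line at t=0.2485, next y-line at t=2.2023; Δt_x=1.0353, Δt_y=3.8637
    x: enter (3,1) at t=0.2485
    x: enter (2,1) at t=1.2837
    y: enter (2,2) at t=2.2023
    x: enter (1,2) at t=2.3190
    x: enter (0,2) at t=3.3543 ← occupied
  → r_3 = 3.3543
beam 4: φ=90°, α=210°
  dir = (cos 210°, sin 210°) = (-0.8660, -0.5000); from cell (4,1)
  next x-line at t=0.2771, next y-line at t=0.8600; Δt_x=1.1547, Δt_y=2.0000
    x: enter (3,1) at t=0.2771
    y: enter (3,0) at t=0.8600 ← occupied
  → r_4 = 0.8600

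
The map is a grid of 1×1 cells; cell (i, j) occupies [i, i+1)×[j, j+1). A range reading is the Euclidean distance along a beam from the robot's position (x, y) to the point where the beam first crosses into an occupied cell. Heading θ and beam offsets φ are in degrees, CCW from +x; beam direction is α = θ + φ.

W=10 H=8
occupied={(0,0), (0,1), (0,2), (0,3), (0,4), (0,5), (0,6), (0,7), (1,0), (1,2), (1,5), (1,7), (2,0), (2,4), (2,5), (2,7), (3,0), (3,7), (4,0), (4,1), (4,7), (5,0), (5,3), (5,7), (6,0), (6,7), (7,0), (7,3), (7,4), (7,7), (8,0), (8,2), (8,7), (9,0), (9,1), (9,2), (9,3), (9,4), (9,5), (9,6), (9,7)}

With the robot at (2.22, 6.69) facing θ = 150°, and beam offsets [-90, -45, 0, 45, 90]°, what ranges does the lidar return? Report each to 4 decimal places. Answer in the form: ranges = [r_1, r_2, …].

ranges = [0.3580, 0.3209, 0.6200, 1.2630, 0.7967]

beam 1: φ=-90°, α=60°
  direction (0.5000, 0.8660); cell (2,6); t to first gridline: x 1.5600, y 0.3580 (then +2.0000 / +1.1547)
    (2,7) via y @ 0.3580  # hit
  → r_1 = 0.3580
beam 2: φ=-45°, α=105°
  direction (-0.2588, 0.9659); cell (2,6); t to first gridline: x 0.8500, y 0.3209 (then +3.8637 / +1.0353)
    (2,7) via y @ 0.3209  # hit
  → r_2 = 0.3209
beam 3: φ=0°, α=150°
  direction (-0.8660, 0.5000); cell (2,6); t to first gridline: x 0.2540, y 0.6200 (then +1.1547 / +2.0000)
    (1,6) via x @ 0.2540
    (1,7) via y @ 0.6200  # hit
  → r_3 = 0.6200
beam 4: φ=45°, α=195°
  direction (-0.9659, -0.2588); cell (2,6); t to first gridline: x 0.2278, y 2.6660 (then +1.0353 / +3.8637)
    (1,6) via x @ 0.2278
    (0,6) via x @ 1.2630  # hit
  → r_4 = 1.2630
beam 5: φ=90°, α=240°
  direction (-0.5000, -0.8660); cell (2,6); t to first gridline: x 0.4400, y 0.7967 (then +2.0000 / +1.1547)
    (1,6) via x @ 0.4400
    (1,5) via y @ 0.7967  # hit
  → r_5 = 0.7967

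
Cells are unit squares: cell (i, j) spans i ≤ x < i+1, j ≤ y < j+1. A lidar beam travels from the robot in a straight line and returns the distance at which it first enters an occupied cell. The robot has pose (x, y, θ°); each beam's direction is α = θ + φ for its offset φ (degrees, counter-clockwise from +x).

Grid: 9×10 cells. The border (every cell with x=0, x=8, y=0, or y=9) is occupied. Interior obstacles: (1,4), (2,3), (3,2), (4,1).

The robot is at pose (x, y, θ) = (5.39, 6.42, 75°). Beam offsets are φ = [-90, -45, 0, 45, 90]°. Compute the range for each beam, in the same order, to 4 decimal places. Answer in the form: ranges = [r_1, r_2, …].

beam 1: φ=-90°, α=345°
  direction (0.9659, -0.2588); cell (5,6); t to first gridline: x 0.6315, y 1.6228 (then +1.0353 / +3.8637)
    (6,6) via x @ 0.6315
    (6,5) via y @ 1.6228
    (7,5) via x @ 1.6668
    (8,5) via x @ 2.7021  # hit
  → r_1 = 2.7021
beam 2: φ=-45°, α=30°
  direction (0.8660, 0.5000); cell (5,6); t to first gridline: x 0.7044, y 1.1600 (then +1.1547 / +2.0000)
    (6,6) via x @ 0.7044
    (6,7) via y @ 1.1600
    (7,7) via x @ 1.8591
    (8,7) via x @ 3.0138  # hit
  → r_2 = 3.0138
beam 3: φ=0°, α=75°
  direction (0.2588, 0.9659); cell (5,6); t to first gridline: x 2.3569, y 0.6005 (then +3.8637 / +1.0353)
    (5,7) via y @ 0.6005
    (5,8) via y @ 1.6357
    (6,8) via x @ 2.3569
    (6,9) via y @ 2.6710  # hit
  → r_3 = 2.6710
beam 4: φ=45°, α=120°
  direction (-0.5000, 0.8660); cell (5,6); t to first gridline: x 0.7800, y 0.6697 (then +2.0000 / +1.1547)
    (5,7) via y @ 0.6697
    (4,7) via x @ 0.7800
    (4,8) via y @ 1.8244
    (3,8) via x @ 2.7800
    (3,9) via y @ 2.9791  # hit
  → r_4 = 2.9791
beam 5: φ=90°, α=165°
  direction (-0.9659, 0.2588); cell (5,6); t to first gridline: x 0.4038, y 2.2409 (then +1.0353 / +3.8637)
    (4,6) via x @ 0.4038
    (3,6) via x @ 1.4390
    (3,7) via y @ 2.2409
    (2,7) via x @ 2.4743
    (1,7) via x @ 3.5096
    (0,7) via x @ 4.5449  # hit
  → r_5 = 4.5449

ranges = [2.7021, 3.0138, 2.6710, 2.9791, 4.5449]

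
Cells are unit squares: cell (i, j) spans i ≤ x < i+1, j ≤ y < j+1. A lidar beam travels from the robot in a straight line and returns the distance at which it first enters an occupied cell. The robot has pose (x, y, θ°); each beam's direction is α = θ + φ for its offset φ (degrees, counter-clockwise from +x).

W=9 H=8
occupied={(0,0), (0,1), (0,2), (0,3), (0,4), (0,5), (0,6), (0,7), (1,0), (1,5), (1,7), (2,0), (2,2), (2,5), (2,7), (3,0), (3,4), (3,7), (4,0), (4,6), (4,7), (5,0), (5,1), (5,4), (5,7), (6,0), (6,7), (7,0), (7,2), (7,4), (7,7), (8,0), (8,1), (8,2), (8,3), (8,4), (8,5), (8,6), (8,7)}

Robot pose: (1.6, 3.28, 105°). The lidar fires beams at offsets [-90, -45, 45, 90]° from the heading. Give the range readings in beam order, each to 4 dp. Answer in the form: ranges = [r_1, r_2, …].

ranges = [3.5199, 1.9861, 0.6928, 0.6212]

beam 1: φ=-90°, α=15°
  d=(0.9659,0.2588)  start (1,3)  tX=0.4141 tY=2.7819  stride 1/|dx|=1.0353 1/|dy|=3.8637
    cross x-line → (2,3), t=0.4141
    cross x-line → (3,3), t=1.4494
    cross x-line → (4,3), t=2.4847
    cross y-line → (4,4), t=2.7819
    cross x-line → (5,4), t=3.5199 (wall)
  → r_1 = 3.5199
beam 2: φ=-45°, α=60°
  d=(0.5000,0.8660)  start (1,3)  tX=0.8000 tY=0.8314  stride 1/|dx|=2.0000 1/|dy|=1.1547
    cross x-line → (2,3), t=0.8000
    cross y-line → (2,4), t=0.8314
    cross y-line → (2,5), t=1.9861 (wall)
  → r_2 = 1.9861
beam 3: φ=45°, α=150°
  d=(-0.8660,0.5000)  start (1,3)  tX=0.6928 tY=1.4400  stride 1/|dx|=1.1547 1/|dy|=2.0000
    cross x-line → (0,3), t=0.6928 (wall)
  → r_3 = 0.6928
beam 4: φ=90°, α=195°
  d=(-0.9659,-0.2588)  start (1,3)  tX=0.6212 tY=1.0818  stride 1/|dx|=1.0353 1/|dy|=3.8637
    cross x-line → (0,3), t=0.6212 (wall)
  → r_4 = 0.6212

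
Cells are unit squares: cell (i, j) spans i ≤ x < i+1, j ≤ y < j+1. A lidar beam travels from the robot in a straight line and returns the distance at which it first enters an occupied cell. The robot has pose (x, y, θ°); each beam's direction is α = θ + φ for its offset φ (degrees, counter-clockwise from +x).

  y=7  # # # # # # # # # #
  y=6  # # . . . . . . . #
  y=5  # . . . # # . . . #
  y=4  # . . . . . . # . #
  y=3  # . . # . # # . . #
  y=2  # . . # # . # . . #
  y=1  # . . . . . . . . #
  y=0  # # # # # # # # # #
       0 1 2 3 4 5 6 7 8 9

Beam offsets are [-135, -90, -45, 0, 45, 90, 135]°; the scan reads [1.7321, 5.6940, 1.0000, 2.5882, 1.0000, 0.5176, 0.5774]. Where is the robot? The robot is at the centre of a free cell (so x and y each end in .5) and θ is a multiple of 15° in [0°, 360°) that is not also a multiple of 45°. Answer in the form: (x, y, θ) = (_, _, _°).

Enumerate (i+0.5, j+0.5, θ) over the 38 free cells and 16 admissible headings. For each, cast all 7 beams and compare to the given ranges.
  (2.5, 2.5, 300°): beam 1 = 1.5529 ≠ 1.7321 ✗
  (4.5, 6.5, 15°): beam 1 = 0.5774 ≠ 1.7321 ✗
  (4.5, 3.5, 210°): beam 1 = 1.5529 ≠ 1.7321 ✗
  (6.5, 6.5, 300°): beam 1 = 1.9319 ≠ 1.7321 ✗
  (8.5, 3.5, 15°): beam 1 = 2.8868 ≠ 1.7321 ✗
  …
  (7.5, 1.5, 165°): r_1=1.7321, r_2=5.6940, r_3=1.0000, r_4=2.5882, r_5=1.0000, r_6=0.5176, r_7=0.5774 — all match ✓
No second candidate reproduces the full scan.

(x, y, θ) = (7.5, 1.5, 165°)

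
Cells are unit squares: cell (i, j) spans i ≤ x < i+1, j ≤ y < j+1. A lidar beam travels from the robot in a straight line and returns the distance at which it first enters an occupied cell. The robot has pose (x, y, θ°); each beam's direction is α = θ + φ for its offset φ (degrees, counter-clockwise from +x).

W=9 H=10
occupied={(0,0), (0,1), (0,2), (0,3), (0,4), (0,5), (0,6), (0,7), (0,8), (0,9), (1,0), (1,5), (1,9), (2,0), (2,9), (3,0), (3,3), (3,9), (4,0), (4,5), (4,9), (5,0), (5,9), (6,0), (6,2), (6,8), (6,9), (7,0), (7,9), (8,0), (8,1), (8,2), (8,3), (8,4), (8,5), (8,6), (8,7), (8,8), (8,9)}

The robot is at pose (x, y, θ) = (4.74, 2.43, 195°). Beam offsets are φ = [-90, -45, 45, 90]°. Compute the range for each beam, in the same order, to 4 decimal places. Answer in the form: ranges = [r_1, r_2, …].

beam 1: φ=-90°, α=105°
  direction (-0.2588, 0.9659); cell (4,2); t to first gridline: x 2.8591, y 0.5901 (then +3.8637 / +1.0353)
    (4,3) via y @ 0.5901
    (4,4) via y @ 1.6254
    (4,5) via y @ 2.6607  # hit
  → r_1 = 2.6607
beam 2: φ=-45°, α=150°
  direction (-0.8660, 0.5000); cell (4,2); t to first gridline: x 0.8545, y 1.1400 (then +1.1547 / +2.0000)
    (3,2) via x @ 0.8545
    (3,3) via y @ 1.1400  # hit
  → r_2 = 1.1400
beam 3: φ=45°, α=240°
  direction (-0.5000, -0.8660); cell (4,2); t to first gridline: x 1.4800, y 0.4965 (then +2.0000 / +1.1547)
    (4,1) via y @ 0.4965
    (3,1) via x @ 1.4800
    (3,0) via y @ 1.6512  # hit
  → r_3 = 1.6512
beam 4: φ=90°, α=285°
  direction (0.2588, -0.9659); cell (4,2); t to first gridline: x 1.0046, y 0.4452 (then +3.8637 / +1.0353)
    (4,1) via y @ 0.4452
    (5,1) via x @ 1.0046
    (5,0) via y @ 1.4804  # hit
  → r_4 = 1.4804

ranges = [2.6607, 1.1400, 1.6512, 1.4804]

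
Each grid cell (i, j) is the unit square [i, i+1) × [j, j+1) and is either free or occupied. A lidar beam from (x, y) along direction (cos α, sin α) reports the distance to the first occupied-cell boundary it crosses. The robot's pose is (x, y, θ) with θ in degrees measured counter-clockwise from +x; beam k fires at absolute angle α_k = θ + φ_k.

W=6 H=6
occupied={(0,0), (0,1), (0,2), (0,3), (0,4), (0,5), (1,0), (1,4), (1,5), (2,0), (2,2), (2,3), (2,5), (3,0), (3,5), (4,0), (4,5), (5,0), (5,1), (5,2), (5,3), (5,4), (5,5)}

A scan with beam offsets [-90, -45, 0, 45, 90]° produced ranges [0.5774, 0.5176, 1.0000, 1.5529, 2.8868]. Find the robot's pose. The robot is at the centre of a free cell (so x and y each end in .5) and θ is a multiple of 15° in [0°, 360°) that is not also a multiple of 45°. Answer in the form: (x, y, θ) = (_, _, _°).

(x, y, θ) = (4.5, 3.5, 60°)

Enumerate (i+0.5, j+0.5, θ) over the 13 free cells and 16 admissible headings. For each, cast all 5 beams and compare to the given ranges.
  (3.5, 1.5, 30°): beam 2 = 1.5529 ≠ 0.5176 ✗
  (4.5, 2.5, 240°): beam 1 = 1.7321 ≠ 0.5774 ✗
  (4.5, 1.5, 30°): beam 3 = 0.5774 ≠ 1.0000 ✗
  (3.5, 3.5, 105°): beam 1 = 1.5529 ≠ 0.5774 ✗
  (1.5, 3.5, 240°): beam 4 = 2.5882 ≠ 1.5529 ✗
  …
  (4.5, 3.5, 60°): r_1=0.5774, r_2=0.5176, r_3=1.0000, r_4=1.5529, r_5=2.8868 — all match ✓
Unique over the lattice → pose = (4.5, 3.5, 60°).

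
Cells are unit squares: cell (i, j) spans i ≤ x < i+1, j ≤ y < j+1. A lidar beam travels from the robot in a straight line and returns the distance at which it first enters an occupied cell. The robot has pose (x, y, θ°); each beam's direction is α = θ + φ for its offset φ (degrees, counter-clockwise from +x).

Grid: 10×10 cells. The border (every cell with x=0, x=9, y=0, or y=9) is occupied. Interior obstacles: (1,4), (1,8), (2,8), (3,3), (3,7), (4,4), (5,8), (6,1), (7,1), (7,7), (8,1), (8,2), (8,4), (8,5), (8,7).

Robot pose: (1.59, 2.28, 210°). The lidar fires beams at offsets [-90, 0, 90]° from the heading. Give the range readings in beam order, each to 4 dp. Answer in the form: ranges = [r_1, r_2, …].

beam 1: φ=-90°, α=120°
  cosα=-0.5000 sinα=0.8660 | (1,2) | tMaxX 1.1800 tMaxY 0.8314 | tΔX 2.0000 tΔY 1.1547
    t=0.8314 [y] (1,3)
    t=1.1800 [x] (0,3) — stop
  → r_1 = 1.1800
beam 2: φ=0°, α=210°
  cosα=-0.8660 sinα=-0.5000 | (1,2) | tMaxX 0.6813 tMaxY 0.5600 | tΔX 1.1547 tΔY 2.0000
    t=0.5600 [y] (1,1)
    t=0.6813 [x] (0,1) — stop
  → r_2 = 0.6813
beam 3: φ=90°, α=300°
  cosα=0.5000 sinα=-0.8660 | (1,2) | tMaxX 0.8200 tMaxY 0.3233 | tΔX 2.0000 tΔY 1.1547
    t=0.3233 [y] (1,1)
    t=0.8200 [x] (2,1)
    t=1.4780 [y] (2,0) — stop
  → r_3 = 1.4780

ranges = [1.1800, 0.6813, 1.4780]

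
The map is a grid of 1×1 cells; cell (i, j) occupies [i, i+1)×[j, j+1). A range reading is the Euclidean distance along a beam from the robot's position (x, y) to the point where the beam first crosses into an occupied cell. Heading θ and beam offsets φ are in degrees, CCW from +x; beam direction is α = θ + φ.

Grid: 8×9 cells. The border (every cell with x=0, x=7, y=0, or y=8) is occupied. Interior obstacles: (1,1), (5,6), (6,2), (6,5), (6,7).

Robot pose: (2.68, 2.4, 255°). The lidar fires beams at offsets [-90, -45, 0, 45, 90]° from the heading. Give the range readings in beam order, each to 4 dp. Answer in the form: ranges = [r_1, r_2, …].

beam 1: φ=-90°, α=165°
  dir = (cos 165°, sin 165°) = (-0.9659, 0.2588); from cell (2,2)
  next x-line at t=0.7040, next y-line at t=2.3182; Δt_x=1.0353, Δt_y=3.8637
    x: enter (1,2) at t=0.7040
    x: enter (0,2) at t=1.7393 ← occupied
  → r_1 = 1.7393
beam 2: φ=-45°, α=210°
  dir = (cos 210°, sin 210°) = (-0.8660, -0.5000); from cell (2,2)
  next x-line at t=0.7852, next y-line at t=0.8000; Δt_x=1.1547, Δt_y=2.0000
    x: enter (1,2) at t=0.7852
    y: enter (1,1) at t=0.8000 ← occupied
  → r_2 = 0.8000
beam 3: φ=0°, α=255°
  dir = (cos 255°, sin 255°) = (-0.2588, -0.9659); from cell (2,2)
  next x-line at t=2.6273, next y-line at t=0.4141; Δt_x=3.8637, Δt_y=1.0353
    y: enter (2,1) at t=0.4141
    y: enter (2,0) at t=1.4494 ← occupied
  → r_3 = 1.4494
beam 4: φ=45°, α=300°
  dir = (cos 300°, sin 300°) = (0.5000, -0.8660); from cell (2,2)
  next x-line at t=0.6400, next y-line at t=0.4619; Δt_x=2.0000, Δt_y=1.1547
    y: enter (2,1) at t=0.4619
    x: enter (3,1) at t=0.6400
    y: enter (3,0) at t=1.6166 ← occupied
  → r_4 = 1.6166
beam 5: φ=90°, α=345°
  dir = (cos 345°, sin 345°) = (0.9659, -0.2588); from cell (2,2)
  next x-line at t=0.3313, next y-line at t=1.5455; Δt_x=1.0353, Δt_y=3.8637
    x: enter (3,2) at t=0.3313
    x: enter (4,2) at t=1.3666
    y: enter (4,1) at t=1.5455
    x: enter (5,1) at t=2.4018
    x: enter (6,1) at t=3.4371
    x: enter (7,1) at t=4.4724 ← occupied
  → r_5 = 4.4724

ranges = [1.7393, 0.8000, 1.4494, 1.6166, 4.4724]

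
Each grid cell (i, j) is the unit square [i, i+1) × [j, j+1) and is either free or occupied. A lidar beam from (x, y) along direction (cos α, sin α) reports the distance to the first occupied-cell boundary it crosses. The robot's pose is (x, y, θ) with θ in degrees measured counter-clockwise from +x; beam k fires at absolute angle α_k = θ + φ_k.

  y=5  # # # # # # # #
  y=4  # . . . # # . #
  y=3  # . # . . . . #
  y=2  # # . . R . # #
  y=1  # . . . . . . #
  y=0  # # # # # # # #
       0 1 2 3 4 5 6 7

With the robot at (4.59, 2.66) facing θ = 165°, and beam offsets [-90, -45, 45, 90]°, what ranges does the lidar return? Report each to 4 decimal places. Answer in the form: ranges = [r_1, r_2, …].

ranges = [1.3873, 2.7020, 3.3200, 1.7186]

beam 1: φ=-90°, α=75°
  d=(0.2588,0.9659)  start (4,2)  tX=1.5841 tY=0.3520  stride 1/|dx|=3.8637 1/|dy|=1.0353
    cross y-line → (4,3), t=0.3520
    cross y-line → (4,4), t=1.3873 (wall)
  → r_1 = 1.3873
beam 2: φ=-45°, α=120°
  d=(-0.5000,0.8660)  start (4,2)  tX=1.1800 tY=0.3926  stride 1/|dx|=2.0000 1/|dy|=1.1547
    cross y-line → (4,3), t=0.3926
    cross x-line → (3,3), t=1.1800
    cross y-line → (3,4), t=1.5473
    cross y-line → (3,5), t=2.7020 (wall)
  → r_2 = 2.7020
beam 3: φ=45°, α=210°
  d=(-0.8660,-0.5000)  start (4,2)  tX=0.6813 tY=1.3200  stride 1/|dx|=1.1547 1/|dy|=2.0000
    cross x-line → (3,2), t=0.6813
    cross y-line → (3,1), t=1.3200
    cross x-line → (2,1), t=1.8360
    cross x-line → (1,1), t=2.9907
    cross y-line → (1,0), t=3.3200 (wall)
  → r_3 = 3.3200
beam 4: φ=90°, α=255°
  d=(-0.2588,-0.9659)  start (4,2)  tX=2.2796 tY=0.6833  stride 1/|dx|=3.8637 1/|dy|=1.0353
    cross y-line → (4,1), t=0.6833
    cross y-line → (4,0), t=1.7186 (wall)
  → r_4 = 1.7186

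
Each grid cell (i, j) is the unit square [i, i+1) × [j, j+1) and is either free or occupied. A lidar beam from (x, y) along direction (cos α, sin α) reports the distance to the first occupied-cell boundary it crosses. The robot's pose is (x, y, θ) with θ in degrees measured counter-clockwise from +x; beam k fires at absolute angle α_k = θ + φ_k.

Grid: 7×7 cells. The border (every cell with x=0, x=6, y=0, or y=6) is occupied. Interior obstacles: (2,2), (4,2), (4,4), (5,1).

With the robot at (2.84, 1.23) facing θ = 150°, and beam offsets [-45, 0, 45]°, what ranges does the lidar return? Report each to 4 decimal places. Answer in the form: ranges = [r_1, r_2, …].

beam 1: φ=-45°, α=105°
  direction (-0.2588, 0.9659); cell (2,1); t to first gridline: x 3.2455, y 0.7972 (then +3.8637 / +1.0353)
    (2,2) via y @ 0.7972  # hit
  → r_1 = 0.7972
beam 2: φ=0°, α=150°
  direction (-0.8660, 0.5000); cell (2,1); t to first gridline: x 0.9699, y 1.5400 (then +1.1547 / +2.0000)
    (1,1) via x @ 0.9699
    (1,2) via y @ 1.5400
    (0,2) via x @ 2.1246  # hit
  → r_2 = 2.1246
beam 3: φ=45°, α=195°
  direction (-0.9659, -0.2588); cell (2,1); t to first gridline: x 0.8696, y 0.8887 (then +1.0353 / +3.8637)
    (1,1) via x @ 0.8696
    (1,0) via y @ 0.8887  # hit
  → r_3 = 0.8887

ranges = [0.7972, 2.1246, 0.8887]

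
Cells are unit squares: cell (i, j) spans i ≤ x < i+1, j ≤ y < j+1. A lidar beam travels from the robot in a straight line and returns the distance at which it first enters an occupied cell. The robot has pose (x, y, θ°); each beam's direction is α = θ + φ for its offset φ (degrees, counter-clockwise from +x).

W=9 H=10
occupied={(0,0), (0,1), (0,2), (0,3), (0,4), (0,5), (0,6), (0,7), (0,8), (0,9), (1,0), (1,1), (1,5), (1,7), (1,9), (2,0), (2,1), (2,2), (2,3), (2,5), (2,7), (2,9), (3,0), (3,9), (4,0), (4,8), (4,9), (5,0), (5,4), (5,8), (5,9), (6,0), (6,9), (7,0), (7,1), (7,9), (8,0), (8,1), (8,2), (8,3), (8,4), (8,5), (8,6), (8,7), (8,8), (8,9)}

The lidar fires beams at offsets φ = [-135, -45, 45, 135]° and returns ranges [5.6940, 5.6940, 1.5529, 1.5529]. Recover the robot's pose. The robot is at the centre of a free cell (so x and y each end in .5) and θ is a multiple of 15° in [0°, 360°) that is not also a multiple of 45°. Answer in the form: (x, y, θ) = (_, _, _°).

Enumerate (i+0.5, j+0.5, θ) over the 44 free cells and 16 admissible headings. For each, cast all 4 beams and compare to the given ranges.
  (2.5, 8.5, 105°): beam 1 = 6.3509 ≠ 5.6940 ✗
  (4.5, 1.5, 330°): beam 1 = 1.5529 ≠ 5.6940 ✗
  (3.5, 6.5, 30°): beam 1 = 2.5882 ≠ 5.6940 ✗
  …
  (6.5, 7.5, 330°): r_1=5.6940, r_2=5.6940, r_3=1.5529, r_4=1.5529 — all match ✓
Only this pose fits every beam.

(x, y, θ) = (6.5, 7.5, 330°)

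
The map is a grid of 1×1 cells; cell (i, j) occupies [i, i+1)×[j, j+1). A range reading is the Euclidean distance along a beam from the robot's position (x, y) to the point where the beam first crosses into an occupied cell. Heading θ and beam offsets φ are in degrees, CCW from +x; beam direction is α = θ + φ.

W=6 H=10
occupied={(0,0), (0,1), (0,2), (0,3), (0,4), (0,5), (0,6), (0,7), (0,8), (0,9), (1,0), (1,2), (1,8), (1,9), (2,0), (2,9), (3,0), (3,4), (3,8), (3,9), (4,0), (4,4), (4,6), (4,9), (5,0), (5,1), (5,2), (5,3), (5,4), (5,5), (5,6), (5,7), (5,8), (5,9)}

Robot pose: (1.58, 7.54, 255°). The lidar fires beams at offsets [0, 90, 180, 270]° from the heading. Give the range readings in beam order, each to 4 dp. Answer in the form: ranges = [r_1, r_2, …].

ranges = [2.2409, 2.5054, 0.4762, 0.6005]

beam 1: φ=0°, α=255°
  cosα=-0.2588 sinα=-0.9659 | (1,7) | tMaxX 2.2409 tMaxY 0.5590 | tΔX 3.8637 tΔY 1.0353
    t=0.5590 [y] (1,6)
    t=1.5943 [y] (1,5)
    t=2.2409 [x] (0,5) — stop
  → r_1 = 2.2409
beam 2: φ=90°, α=345°
  cosα=0.9659 sinα=-0.2588 | (1,7) | tMaxX 0.4348 tMaxY 2.0864 | tΔX 1.0353 tΔY 3.8637
    t=0.4348 [x] (2,7)
    t=1.4701 [x] (3,7)
    t=2.0864 [y] (3,6)
    t=2.5054 [x] (4,6) — stop
  → r_2 = 2.5054
beam 3: φ=180°, α=75°
  cosα=0.2588 sinα=0.9659 | (1,7) | tMaxX 1.6228 tMaxY 0.4762 | tΔX 3.8637 tΔY 1.0353
    t=0.4762 [y] (1,8) — stop
  → r_3 = 0.4762
beam 4: φ=270°, α=165°
  cosα=-0.9659 sinα=0.2588 | (1,7) | tMaxX 0.6005 tMaxY 1.7773 | tΔX 1.0353 tΔY 3.8637
    t=0.6005 [x] (0,7) — stop
  → r_4 = 0.6005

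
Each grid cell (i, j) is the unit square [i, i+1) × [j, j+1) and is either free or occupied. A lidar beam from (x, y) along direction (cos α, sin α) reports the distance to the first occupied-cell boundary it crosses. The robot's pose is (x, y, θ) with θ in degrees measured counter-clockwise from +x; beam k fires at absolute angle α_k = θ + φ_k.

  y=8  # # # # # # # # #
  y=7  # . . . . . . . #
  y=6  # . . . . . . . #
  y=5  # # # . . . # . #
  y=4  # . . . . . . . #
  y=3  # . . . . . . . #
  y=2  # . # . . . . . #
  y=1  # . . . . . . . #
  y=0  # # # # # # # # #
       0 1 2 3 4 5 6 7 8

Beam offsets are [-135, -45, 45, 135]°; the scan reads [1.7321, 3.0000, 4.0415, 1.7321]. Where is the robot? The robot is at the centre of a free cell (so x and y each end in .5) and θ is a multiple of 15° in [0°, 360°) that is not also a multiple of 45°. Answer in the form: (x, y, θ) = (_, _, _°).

(x, y, θ) = (4.5, 6.5, 195°)

The pose lattice has 45·16 = 720 candidates. Test each by forward raycasting.
  (3.5, 2.5, 240°): beam 1 = 2.5882 ≠ 1.7321 ✗
  (5.5, 4.5, 255°): beam 1 = 4.0415 ≠ 1.7321 ✗
  (2.5, 7.5, 285°): beam 1 = 1.0000 ≠ 1.7321 ✗
  (7.5, 3.5, 75°): beam 1 = 1.0000 ≠ 1.7321 ✗
  …
  (4.5, 6.5, 195°): r_1=1.7321, r_2=3.0000, r_3=4.0415, r_4=1.7321 — all match ✓
No second candidate reproduces the full scan.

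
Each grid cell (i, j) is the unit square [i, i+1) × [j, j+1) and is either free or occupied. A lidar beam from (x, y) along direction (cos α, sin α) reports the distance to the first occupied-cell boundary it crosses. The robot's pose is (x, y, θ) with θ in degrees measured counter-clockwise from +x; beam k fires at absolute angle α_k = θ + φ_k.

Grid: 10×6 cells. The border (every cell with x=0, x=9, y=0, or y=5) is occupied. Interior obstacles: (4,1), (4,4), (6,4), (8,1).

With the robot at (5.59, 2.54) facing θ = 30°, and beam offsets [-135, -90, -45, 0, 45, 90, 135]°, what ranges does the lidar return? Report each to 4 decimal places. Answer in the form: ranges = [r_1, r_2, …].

beam 1: φ=-135°, α=255°
  dir = (cos 255°, sin 255°) = (-0.2588, -0.9659); from cell (5,2)
  next x-line at t=2.2796, next y-line at t=0.5590; Δt_x=3.8637, Δt_y=1.0353
    y: enter (5,1) at t=0.5590
    y: enter (5,0) at t=1.5943 ← occupied
  → r_1 = 1.5943
beam 2: φ=-90°, α=300°
  dir = (cos 300°, sin 300°) = (0.5000, -0.8660); from cell (5,2)
  next x-line at t=0.8200, next y-line at t=0.6235; Δt_x=2.0000, Δt_y=1.1547
    y: enter (5,1) at t=0.6235
    x: enter (6,1) at t=0.8200
    y: enter (6,0) at t=1.7782 ← occupied
  → r_2 = 1.7782
beam 3: φ=-45°, α=345°
  dir = (cos 345°, sin 345°) = (0.9659, -0.2588); from cell (5,2)
  next x-line at t=0.4245, next y-line at t=2.0864; Δt_x=1.0353, Δt_y=3.8637
    x: enter (6,2) at t=0.4245
    x: enter (7,2) at t=1.4597
    y: enter (7,1) at t=2.0864
    x: enter (8,1) at t=2.4950 ← occupied
  → r_3 = 2.4950
beam 4: φ=0°, α=30°
  dir = (cos 30°, sin 30°) = (0.8660, 0.5000); from cell (5,2)
  next x-line at t=0.4734, next y-line at t=0.9200; Δt_x=1.1547, Δt_y=2.0000
    x: enter (6,2) at t=0.4734
    y: enter (6,3) at t=0.9200
    x: enter (7,3) at t=1.6281
    x: enter (8,3) at t=2.7828
    y: enter (8,4) at t=2.9200
    x: enter (9,4) at t=3.9375 ← occupied
  → r_4 = 3.9375
beam 5: φ=45°, α=75°
  dir = (cos 75°, sin 75°) = (0.2588, 0.9659); from cell (5,2)
  next x-line at t=1.5841, next y-line at t=0.4762; Δt_x=3.8637, Δt_y=1.0353
    y: enter (5,3) at t=0.4762
    y: enter (5,4) at t=1.5115
    x: enter (6,4) at t=1.5841 ← occupied
  → r_5 = 1.5841
beam 6: φ=90°, α=120°
  dir = (cos 120°, sin 120°) = (-0.5000, 0.8660); from cell (5,2)
  next x-line at t=1.1800, next y-line at t=0.5312; Δt_x=2.0000, Δt_y=1.1547
    y: enter (5,3) at t=0.5312
    x: enter (4,3) at t=1.1800
    y: enter (4,4) at t=1.6859 ← occupied
  → r_6 = 1.6859
beam 7: φ=135°, α=165°
  dir = (cos 165°, sin 165°) = (-0.9659, 0.2588); from cell (5,2)
  next x-line at t=0.6108, next y-line at t=1.7773; Δt_x=1.0353, Δt_y=3.8637
    x: enter (4,2) at t=0.6108
    x: enter (3,2) at t=1.6461
    y: enter (3,3) at t=1.7773
    x: enter (2,3) at t=2.6814
    x: enter (1,3) at t=3.7166
    x: enter (0,3) at t=4.7519 ← occupied
  → r_7 = 4.7519

ranges = [1.5943, 1.7782, 2.4950, 3.9375, 1.5841, 1.6859, 4.7519]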